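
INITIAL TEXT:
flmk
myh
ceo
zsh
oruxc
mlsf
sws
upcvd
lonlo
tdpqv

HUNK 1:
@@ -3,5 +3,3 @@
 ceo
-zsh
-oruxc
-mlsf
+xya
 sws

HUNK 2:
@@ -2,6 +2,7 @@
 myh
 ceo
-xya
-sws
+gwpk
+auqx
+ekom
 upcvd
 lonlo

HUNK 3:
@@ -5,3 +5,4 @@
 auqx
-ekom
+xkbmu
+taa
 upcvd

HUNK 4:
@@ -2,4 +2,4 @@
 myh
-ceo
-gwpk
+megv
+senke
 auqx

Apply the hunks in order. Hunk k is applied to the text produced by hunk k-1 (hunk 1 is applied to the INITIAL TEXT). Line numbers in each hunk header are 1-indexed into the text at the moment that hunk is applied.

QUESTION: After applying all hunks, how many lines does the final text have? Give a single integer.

Hunk 1: at line 3 remove [zsh,oruxc,mlsf] add [xya] -> 8 lines: flmk myh ceo xya sws upcvd lonlo tdpqv
Hunk 2: at line 2 remove [xya,sws] add [gwpk,auqx,ekom] -> 9 lines: flmk myh ceo gwpk auqx ekom upcvd lonlo tdpqv
Hunk 3: at line 5 remove [ekom] add [xkbmu,taa] -> 10 lines: flmk myh ceo gwpk auqx xkbmu taa upcvd lonlo tdpqv
Hunk 4: at line 2 remove [ceo,gwpk] add [megv,senke] -> 10 lines: flmk myh megv senke auqx xkbmu taa upcvd lonlo tdpqv
Final line count: 10

Answer: 10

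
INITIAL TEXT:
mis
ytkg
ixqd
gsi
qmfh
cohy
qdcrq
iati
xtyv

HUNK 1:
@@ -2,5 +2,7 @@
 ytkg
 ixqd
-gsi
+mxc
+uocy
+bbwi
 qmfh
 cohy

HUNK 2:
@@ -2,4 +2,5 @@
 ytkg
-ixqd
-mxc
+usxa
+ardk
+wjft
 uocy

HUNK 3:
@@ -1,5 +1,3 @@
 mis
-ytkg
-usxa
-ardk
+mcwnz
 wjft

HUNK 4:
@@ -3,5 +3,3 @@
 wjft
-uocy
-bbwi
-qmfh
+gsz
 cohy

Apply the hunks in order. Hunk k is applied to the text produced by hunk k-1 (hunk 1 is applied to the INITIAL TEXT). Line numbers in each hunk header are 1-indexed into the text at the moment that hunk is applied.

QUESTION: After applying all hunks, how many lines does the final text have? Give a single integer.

Hunk 1: at line 2 remove [gsi] add [mxc,uocy,bbwi] -> 11 lines: mis ytkg ixqd mxc uocy bbwi qmfh cohy qdcrq iati xtyv
Hunk 2: at line 2 remove [ixqd,mxc] add [usxa,ardk,wjft] -> 12 lines: mis ytkg usxa ardk wjft uocy bbwi qmfh cohy qdcrq iati xtyv
Hunk 3: at line 1 remove [ytkg,usxa,ardk] add [mcwnz] -> 10 lines: mis mcwnz wjft uocy bbwi qmfh cohy qdcrq iati xtyv
Hunk 4: at line 3 remove [uocy,bbwi,qmfh] add [gsz] -> 8 lines: mis mcwnz wjft gsz cohy qdcrq iati xtyv
Final line count: 8

Answer: 8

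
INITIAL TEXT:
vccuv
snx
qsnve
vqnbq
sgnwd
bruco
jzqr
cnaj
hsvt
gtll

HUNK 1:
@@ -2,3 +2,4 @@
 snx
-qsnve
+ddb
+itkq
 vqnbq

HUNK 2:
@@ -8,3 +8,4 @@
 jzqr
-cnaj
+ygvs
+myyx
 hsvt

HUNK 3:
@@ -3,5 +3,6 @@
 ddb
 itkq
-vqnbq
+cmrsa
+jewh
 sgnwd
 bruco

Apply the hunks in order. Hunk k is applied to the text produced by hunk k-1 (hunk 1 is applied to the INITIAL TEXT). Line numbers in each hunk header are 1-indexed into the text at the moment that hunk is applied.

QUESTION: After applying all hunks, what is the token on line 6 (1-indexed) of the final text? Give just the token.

Answer: jewh

Derivation:
Hunk 1: at line 2 remove [qsnve] add [ddb,itkq] -> 11 lines: vccuv snx ddb itkq vqnbq sgnwd bruco jzqr cnaj hsvt gtll
Hunk 2: at line 8 remove [cnaj] add [ygvs,myyx] -> 12 lines: vccuv snx ddb itkq vqnbq sgnwd bruco jzqr ygvs myyx hsvt gtll
Hunk 3: at line 3 remove [vqnbq] add [cmrsa,jewh] -> 13 lines: vccuv snx ddb itkq cmrsa jewh sgnwd bruco jzqr ygvs myyx hsvt gtll
Final line 6: jewh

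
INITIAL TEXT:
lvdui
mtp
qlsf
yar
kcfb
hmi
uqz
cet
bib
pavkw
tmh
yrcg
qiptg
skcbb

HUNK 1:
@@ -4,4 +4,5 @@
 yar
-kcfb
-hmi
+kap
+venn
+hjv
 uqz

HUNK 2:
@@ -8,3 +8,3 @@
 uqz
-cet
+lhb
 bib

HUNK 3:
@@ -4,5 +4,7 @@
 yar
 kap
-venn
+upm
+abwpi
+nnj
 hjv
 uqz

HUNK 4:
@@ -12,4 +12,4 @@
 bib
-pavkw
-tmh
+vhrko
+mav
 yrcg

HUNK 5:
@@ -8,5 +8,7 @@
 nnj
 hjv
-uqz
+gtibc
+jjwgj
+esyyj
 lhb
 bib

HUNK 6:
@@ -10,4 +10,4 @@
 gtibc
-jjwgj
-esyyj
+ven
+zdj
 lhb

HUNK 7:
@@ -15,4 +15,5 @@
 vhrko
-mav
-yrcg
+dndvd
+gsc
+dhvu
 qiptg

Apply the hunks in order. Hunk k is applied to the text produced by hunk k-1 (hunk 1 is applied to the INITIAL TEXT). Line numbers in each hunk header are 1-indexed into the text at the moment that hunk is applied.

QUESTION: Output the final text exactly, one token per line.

Hunk 1: at line 4 remove [kcfb,hmi] add [kap,venn,hjv] -> 15 lines: lvdui mtp qlsf yar kap venn hjv uqz cet bib pavkw tmh yrcg qiptg skcbb
Hunk 2: at line 8 remove [cet] add [lhb] -> 15 lines: lvdui mtp qlsf yar kap venn hjv uqz lhb bib pavkw tmh yrcg qiptg skcbb
Hunk 3: at line 4 remove [venn] add [upm,abwpi,nnj] -> 17 lines: lvdui mtp qlsf yar kap upm abwpi nnj hjv uqz lhb bib pavkw tmh yrcg qiptg skcbb
Hunk 4: at line 12 remove [pavkw,tmh] add [vhrko,mav] -> 17 lines: lvdui mtp qlsf yar kap upm abwpi nnj hjv uqz lhb bib vhrko mav yrcg qiptg skcbb
Hunk 5: at line 8 remove [uqz] add [gtibc,jjwgj,esyyj] -> 19 lines: lvdui mtp qlsf yar kap upm abwpi nnj hjv gtibc jjwgj esyyj lhb bib vhrko mav yrcg qiptg skcbb
Hunk 6: at line 10 remove [jjwgj,esyyj] add [ven,zdj] -> 19 lines: lvdui mtp qlsf yar kap upm abwpi nnj hjv gtibc ven zdj lhb bib vhrko mav yrcg qiptg skcbb
Hunk 7: at line 15 remove [mav,yrcg] add [dndvd,gsc,dhvu] -> 20 lines: lvdui mtp qlsf yar kap upm abwpi nnj hjv gtibc ven zdj lhb bib vhrko dndvd gsc dhvu qiptg skcbb

Answer: lvdui
mtp
qlsf
yar
kap
upm
abwpi
nnj
hjv
gtibc
ven
zdj
lhb
bib
vhrko
dndvd
gsc
dhvu
qiptg
skcbb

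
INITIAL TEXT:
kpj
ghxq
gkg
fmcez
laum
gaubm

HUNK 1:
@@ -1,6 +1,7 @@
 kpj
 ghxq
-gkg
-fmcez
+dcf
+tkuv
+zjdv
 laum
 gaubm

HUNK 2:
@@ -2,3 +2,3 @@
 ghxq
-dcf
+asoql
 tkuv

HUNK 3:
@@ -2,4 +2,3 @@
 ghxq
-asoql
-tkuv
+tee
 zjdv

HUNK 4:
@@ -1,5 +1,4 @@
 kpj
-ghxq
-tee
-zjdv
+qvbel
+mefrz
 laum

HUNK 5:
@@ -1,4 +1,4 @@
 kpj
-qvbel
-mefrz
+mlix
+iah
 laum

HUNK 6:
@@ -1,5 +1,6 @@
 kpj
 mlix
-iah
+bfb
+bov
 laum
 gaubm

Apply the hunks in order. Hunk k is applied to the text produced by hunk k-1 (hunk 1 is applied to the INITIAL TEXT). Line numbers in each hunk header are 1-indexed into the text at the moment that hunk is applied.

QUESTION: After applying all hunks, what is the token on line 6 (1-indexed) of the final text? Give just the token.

Answer: gaubm

Derivation:
Hunk 1: at line 1 remove [gkg,fmcez] add [dcf,tkuv,zjdv] -> 7 lines: kpj ghxq dcf tkuv zjdv laum gaubm
Hunk 2: at line 2 remove [dcf] add [asoql] -> 7 lines: kpj ghxq asoql tkuv zjdv laum gaubm
Hunk 3: at line 2 remove [asoql,tkuv] add [tee] -> 6 lines: kpj ghxq tee zjdv laum gaubm
Hunk 4: at line 1 remove [ghxq,tee,zjdv] add [qvbel,mefrz] -> 5 lines: kpj qvbel mefrz laum gaubm
Hunk 5: at line 1 remove [qvbel,mefrz] add [mlix,iah] -> 5 lines: kpj mlix iah laum gaubm
Hunk 6: at line 1 remove [iah] add [bfb,bov] -> 6 lines: kpj mlix bfb bov laum gaubm
Final line 6: gaubm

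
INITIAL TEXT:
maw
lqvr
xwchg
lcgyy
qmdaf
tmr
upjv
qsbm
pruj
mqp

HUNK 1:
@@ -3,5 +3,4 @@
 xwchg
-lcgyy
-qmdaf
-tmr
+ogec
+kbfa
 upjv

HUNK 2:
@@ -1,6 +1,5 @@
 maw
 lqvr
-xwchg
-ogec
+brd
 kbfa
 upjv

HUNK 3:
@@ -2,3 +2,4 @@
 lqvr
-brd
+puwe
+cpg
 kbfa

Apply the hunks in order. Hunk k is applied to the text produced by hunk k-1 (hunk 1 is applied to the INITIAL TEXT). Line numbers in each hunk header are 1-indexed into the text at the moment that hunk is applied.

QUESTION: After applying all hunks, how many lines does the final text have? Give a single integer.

Answer: 9

Derivation:
Hunk 1: at line 3 remove [lcgyy,qmdaf,tmr] add [ogec,kbfa] -> 9 lines: maw lqvr xwchg ogec kbfa upjv qsbm pruj mqp
Hunk 2: at line 1 remove [xwchg,ogec] add [brd] -> 8 lines: maw lqvr brd kbfa upjv qsbm pruj mqp
Hunk 3: at line 2 remove [brd] add [puwe,cpg] -> 9 lines: maw lqvr puwe cpg kbfa upjv qsbm pruj mqp
Final line count: 9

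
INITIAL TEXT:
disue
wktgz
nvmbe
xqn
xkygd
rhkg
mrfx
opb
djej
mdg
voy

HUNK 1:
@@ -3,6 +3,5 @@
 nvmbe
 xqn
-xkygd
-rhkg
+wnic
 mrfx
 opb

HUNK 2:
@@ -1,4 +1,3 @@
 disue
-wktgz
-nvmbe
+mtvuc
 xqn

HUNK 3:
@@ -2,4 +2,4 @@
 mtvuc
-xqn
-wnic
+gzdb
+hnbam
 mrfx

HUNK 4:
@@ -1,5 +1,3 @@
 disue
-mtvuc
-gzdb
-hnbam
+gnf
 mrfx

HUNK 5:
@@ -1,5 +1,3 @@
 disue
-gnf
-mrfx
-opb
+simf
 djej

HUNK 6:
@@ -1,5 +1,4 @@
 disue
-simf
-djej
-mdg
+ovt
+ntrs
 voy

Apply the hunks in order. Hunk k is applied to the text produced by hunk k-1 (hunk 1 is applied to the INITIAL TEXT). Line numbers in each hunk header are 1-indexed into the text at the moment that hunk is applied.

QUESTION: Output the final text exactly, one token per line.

Hunk 1: at line 3 remove [xkygd,rhkg] add [wnic] -> 10 lines: disue wktgz nvmbe xqn wnic mrfx opb djej mdg voy
Hunk 2: at line 1 remove [wktgz,nvmbe] add [mtvuc] -> 9 lines: disue mtvuc xqn wnic mrfx opb djej mdg voy
Hunk 3: at line 2 remove [xqn,wnic] add [gzdb,hnbam] -> 9 lines: disue mtvuc gzdb hnbam mrfx opb djej mdg voy
Hunk 4: at line 1 remove [mtvuc,gzdb,hnbam] add [gnf] -> 7 lines: disue gnf mrfx opb djej mdg voy
Hunk 5: at line 1 remove [gnf,mrfx,opb] add [simf] -> 5 lines: disue simf djej mdg voy
Hunk 6: at line 1 remove [simf,djej,mdg] add [ovt,ntrs] -> 4 lines: disue ovt ntrs voy

Answer: disue
ovt
ntrs
voy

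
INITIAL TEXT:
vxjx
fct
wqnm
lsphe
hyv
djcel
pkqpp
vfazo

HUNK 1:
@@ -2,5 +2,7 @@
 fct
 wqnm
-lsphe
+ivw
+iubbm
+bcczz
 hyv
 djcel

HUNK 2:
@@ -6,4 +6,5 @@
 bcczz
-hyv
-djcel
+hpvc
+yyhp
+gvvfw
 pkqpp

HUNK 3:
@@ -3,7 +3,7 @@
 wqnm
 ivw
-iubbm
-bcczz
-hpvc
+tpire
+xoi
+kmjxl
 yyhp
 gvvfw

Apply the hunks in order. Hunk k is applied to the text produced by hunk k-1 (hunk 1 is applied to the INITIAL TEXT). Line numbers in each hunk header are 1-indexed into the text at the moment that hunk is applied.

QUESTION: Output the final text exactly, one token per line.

Hunk 1: at line 2 remove [lsphe] add [ivw,iubbm,bcczz] -> 10 lines: vxjx fct wqnm ivw iubbm bcczz hyv djcel pkqpp vfazo
Hunk 2: at line 6 remove [hyv,djcel] add [hpvc,yyhp,gvvfw] -> 11 lines: vxjx fct wqnm ivw iubbm bcczz hpvc yyhp gvvfw pkqpp vfazo
Hunk 3: at line 3 remove [iubbm,bcczz,hpvc] add [tpire,xoi,kmjxl] -> 11 lines: vxjx fct wqnm ivw tpire xoi kmjxl yyhp gvvfw pkqpp vfazo

Answer: vxjx
fct
wqnm
ivw
tpire
xoi
kmjxl
yyhp
gvvfw
pkqpp
vfazo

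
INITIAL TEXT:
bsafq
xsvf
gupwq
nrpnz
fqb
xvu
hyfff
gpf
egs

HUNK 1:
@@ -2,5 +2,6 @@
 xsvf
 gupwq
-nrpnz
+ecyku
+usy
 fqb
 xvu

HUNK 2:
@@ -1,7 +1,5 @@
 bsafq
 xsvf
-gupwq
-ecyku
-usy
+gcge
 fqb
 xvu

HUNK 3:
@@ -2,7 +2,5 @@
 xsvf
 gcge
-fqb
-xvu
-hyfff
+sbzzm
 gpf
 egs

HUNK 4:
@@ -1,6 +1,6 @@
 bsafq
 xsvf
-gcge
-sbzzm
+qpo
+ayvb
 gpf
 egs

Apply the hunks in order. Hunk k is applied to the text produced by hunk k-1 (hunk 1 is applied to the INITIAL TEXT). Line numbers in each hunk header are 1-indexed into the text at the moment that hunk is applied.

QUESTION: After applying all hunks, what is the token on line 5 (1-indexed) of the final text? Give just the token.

Answer: gpf

Derivation:
Hunk 1: at line 2 remove [nrpnz] add [ecyku,usy] -> 10 lines: bsafq xsvf gupwq ecyku usy fqb xvu hyfff gpf egs
Hunk 2: at line 1 remove [gupwq,ecyku,usy] add [gcge] -> 8 lines: bsafq xsvf gcge fqb xvu hyfff gpf egs
Hunk 3: at line 2 remove [fqb,xvu,hyfff] add [sbzzm] -> 6 lines: bsafq xsvf gcge sbzzm gpf egs
Hunk 4: at line 1 remove [gcge,sbzzm] add [qpo,ayvb] -> 6 lines: bsafq xsvf qpo ayvb gpf egs
Final line 5: gpf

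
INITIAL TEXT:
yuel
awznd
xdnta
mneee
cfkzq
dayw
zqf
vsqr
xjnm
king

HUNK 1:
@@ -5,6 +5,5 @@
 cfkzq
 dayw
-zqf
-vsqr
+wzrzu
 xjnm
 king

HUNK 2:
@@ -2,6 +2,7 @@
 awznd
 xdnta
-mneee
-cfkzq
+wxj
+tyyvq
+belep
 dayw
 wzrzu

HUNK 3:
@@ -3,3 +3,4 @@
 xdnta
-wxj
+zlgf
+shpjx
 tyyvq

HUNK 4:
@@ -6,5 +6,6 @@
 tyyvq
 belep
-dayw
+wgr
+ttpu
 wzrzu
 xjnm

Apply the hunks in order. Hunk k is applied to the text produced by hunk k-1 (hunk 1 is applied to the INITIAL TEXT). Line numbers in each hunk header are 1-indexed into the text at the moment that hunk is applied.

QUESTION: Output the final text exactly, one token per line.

Hunk 1: at line 5 remove [zqf,vsqr] add [wzrzu] -> 9 lines: yuel awznd xdnta mneee cfkzq dayw wzrzu xjnm king
Hunk 2: at line 2 remove [mneee,cfkzq] add [wxj,tyyvq,belep] -> 10 lines: yuel awznd xdnta wxj tyyvq belep dayw wzrzu xjnm king
Hunk 3: at line 3 remove [wxj] add [zlgf,shpjx] -> 11 lines: yuel awznd xdnta zlgf shpjx tyyvq belep dayw wzrzu xjnm king
Hunk 4: at line 6 remove [dayw] add [wgr,ttpu] -> 12 lines: yuel awznd xdnta zlgf shpjx tyyvq belep wgr ttpu wzrzu xjnm king

Answer: yuel
awznd
xdnta
zlgf
shpjx
tyyvq
belep
wgr
ttpu
wzrzu
xjnm
king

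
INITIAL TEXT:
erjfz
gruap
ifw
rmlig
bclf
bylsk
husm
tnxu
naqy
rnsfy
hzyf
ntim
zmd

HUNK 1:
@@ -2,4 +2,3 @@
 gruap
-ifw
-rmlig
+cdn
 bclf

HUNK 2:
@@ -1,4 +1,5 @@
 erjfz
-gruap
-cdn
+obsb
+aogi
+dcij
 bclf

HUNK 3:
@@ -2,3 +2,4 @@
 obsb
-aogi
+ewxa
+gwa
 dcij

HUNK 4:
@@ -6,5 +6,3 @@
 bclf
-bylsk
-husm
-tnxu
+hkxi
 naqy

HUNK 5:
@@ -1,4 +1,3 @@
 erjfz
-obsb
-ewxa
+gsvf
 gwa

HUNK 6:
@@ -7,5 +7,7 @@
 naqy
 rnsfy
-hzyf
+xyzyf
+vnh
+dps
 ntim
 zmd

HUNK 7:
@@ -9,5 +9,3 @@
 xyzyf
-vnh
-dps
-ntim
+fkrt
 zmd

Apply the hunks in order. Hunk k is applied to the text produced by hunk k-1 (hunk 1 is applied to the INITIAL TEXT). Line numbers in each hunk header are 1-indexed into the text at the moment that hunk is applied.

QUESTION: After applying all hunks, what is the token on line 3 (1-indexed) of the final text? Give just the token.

Answer: gwa

Derivation:
Hunk 1: at line 2 remove [ifw,rmlig] add [cdn] -> 12 lines: erjfz gruap cdn bclf bylsk husm tnxu naqy rnsfy hzyf ntim zmd
Hunk 2: at line 1 remove [gruap,cdn] add [obsb,aogi,dcij] -> 13 lines: erjfz obsb aogi dcij bclf bylsk husm tnxu naqy rnsfy hzyf ntim zmd
Hunk 3: at line 2 remove [aogi] add [ewxa,gwa] -> 14 lines: erjfz obsb ewxa gwa dcij bclf bylsk husm tnxu naqy rnsfy hzyf ntim zmd
Hunk 4: at line 6 remove [bylsk,husm,tnxu] add [hkxi] -> 12 lines: erjfz obsb ewxa gwa dcij bclf hkxi naqy rnsfy hzyf ntim zmd
Hunk 5: at line 1 remove [obsb,ewxa] add [gsvf] -> 11 lines: erjfz gsvf gwa dcij bclf hkxi naqy rnsfy hzyf ntim zmd
Hunk 6: at line 7 remove [hzyf] add [xyzyf,vnh,dps] -> 13 lines: erjfz gsvf gwa dcij bclf hkxi naqy rnsfy xyzyf vnh dps ntim zmd
Hunk 7: at line 9 remove [vnh,dps,ntim] add [fkrt] -> 11 lines: erjfz gsvf gwa dcij bclf hkxi naqy rnsfy xyzyf fkrt zmd
Final line 3: gwa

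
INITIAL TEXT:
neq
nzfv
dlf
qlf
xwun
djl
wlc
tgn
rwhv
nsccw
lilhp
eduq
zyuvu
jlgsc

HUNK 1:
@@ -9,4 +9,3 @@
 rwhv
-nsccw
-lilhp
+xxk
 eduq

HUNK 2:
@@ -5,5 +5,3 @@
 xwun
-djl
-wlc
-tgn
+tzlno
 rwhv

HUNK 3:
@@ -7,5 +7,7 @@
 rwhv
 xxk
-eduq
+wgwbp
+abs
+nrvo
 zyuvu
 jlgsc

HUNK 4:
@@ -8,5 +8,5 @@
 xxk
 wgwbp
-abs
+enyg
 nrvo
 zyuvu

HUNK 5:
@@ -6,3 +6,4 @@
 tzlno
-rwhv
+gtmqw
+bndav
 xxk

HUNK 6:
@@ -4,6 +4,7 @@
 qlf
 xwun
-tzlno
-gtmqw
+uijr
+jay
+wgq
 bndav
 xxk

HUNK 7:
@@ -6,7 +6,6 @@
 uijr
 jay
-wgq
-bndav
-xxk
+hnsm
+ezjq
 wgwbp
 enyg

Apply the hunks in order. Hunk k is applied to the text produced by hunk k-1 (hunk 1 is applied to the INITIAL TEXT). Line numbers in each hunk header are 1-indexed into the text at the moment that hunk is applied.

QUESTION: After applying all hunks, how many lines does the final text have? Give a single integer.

Hunk 1: at line 9 remove [nsccw,lilhp] add [xxk] -> 13 lines: neq nzfv dlf qlf xwun djl wlc tgn rwhv xxk eduq zyuvu jlgsc
Hunk 2: at line 5 remove [djl,wlc,tgn] add [tzlno] -> 11 lines: neq nzfv dlf qlf xwun tzlno rwhv xxk eduq zyuvu jlgsc
Hunk 3: at line 7 remove [eduq] add [wgwbp,abs,nrvo] -> 13 lines: neq nzfv dlf qlf xwun tzlno rwhv xxk wgwbp abs nrvo zyuvu jlgsc
Hunk 4: at line 8 remove [abs] add [enyg] -> 13 lines: neq nzfv dlf qlf xwun tzlno rwhv xxk wgwbp enyg nrvo zyuvu jlgsc
Hunk 5: at line 6 remove [rwhv] add [gtmqw,bndav] -> 14 lines: neq nzfv dlf qlf xwun tzlno gtmqw bndav xxk wgwbp enyg nrvo zyuvu jlgsc
Hunk 6: at line 4 remove [tzlno,gtmqw] add [uijr,jay,wgq] -> 15 lines: neq nzfv dlf qlf xwun uijr jay wgq bndav xxk wgwbp enyg nrvo zyuvu jlgsc
Hunk 7: at line 6 remove [wgq,bndav,xxk] add [hnsm,ezjq] -> 14 lines: neq nzfv dlf qlf xwun uijr jay hnsm ezjq wgwbp enyg nrvo zyuvu jlgsc
Final line count: 14

Answer: 14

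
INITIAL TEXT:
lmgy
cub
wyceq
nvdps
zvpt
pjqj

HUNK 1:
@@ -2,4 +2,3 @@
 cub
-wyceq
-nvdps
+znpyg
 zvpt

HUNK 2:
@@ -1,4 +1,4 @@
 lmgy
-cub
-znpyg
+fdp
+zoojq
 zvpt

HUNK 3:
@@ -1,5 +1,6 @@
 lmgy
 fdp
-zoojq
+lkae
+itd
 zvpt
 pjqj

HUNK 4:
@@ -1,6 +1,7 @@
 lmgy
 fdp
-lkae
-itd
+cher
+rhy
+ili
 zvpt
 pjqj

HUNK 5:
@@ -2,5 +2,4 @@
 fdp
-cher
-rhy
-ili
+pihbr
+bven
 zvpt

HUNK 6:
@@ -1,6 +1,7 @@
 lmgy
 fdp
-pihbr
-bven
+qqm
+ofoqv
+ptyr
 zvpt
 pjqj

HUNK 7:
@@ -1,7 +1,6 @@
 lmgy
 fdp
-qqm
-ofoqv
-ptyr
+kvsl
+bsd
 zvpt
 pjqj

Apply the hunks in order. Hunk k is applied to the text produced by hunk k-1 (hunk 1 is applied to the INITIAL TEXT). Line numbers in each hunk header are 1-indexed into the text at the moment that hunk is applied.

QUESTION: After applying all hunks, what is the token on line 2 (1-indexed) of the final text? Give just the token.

Hunk 1: at line 2 remove [wyceq,nvdps] add [znpyg] -> 5 lines: lmgy cub znpyg zvpt pjqj
Hunk 2: at line 1 remove [cub,znpyg] add [fdp,zoojq] -> 5 lines: lmgy fdp zoojq zvpt pjqj
Hunk 3: at line 1 remove [zoojq] add [lkae,itd] -> 6 lines: lmgy fdp lkae itd zvpt pjqj
Hunk 4: at line 1 remove [lkae,itd] add [cher,rhy,ili] -> 7 lines: lmgy fdp cher rhy ili zvpt pjqj
Hunk 5: at line 2 remove [cher,rhy,ili] add [pihbr,bven] -> 6 lines: lmgy fdp pihbr bven zvpt pjqj
Hunk 6: at line 1 remove [pihbr,bven] add [qqm,ofoqv,ptyr] -> 7 lines: lmgy fdp qqm ofoqv ptyr zvpt pjqj
Hunk 7: at line 1 remove [qqm,ofoqv,ptyr] add [kvsl,bsd] -> 6 lines: lmgy fdp kvsl bsd zvpt pjqj
Final line 2: fdp

Answer: fdp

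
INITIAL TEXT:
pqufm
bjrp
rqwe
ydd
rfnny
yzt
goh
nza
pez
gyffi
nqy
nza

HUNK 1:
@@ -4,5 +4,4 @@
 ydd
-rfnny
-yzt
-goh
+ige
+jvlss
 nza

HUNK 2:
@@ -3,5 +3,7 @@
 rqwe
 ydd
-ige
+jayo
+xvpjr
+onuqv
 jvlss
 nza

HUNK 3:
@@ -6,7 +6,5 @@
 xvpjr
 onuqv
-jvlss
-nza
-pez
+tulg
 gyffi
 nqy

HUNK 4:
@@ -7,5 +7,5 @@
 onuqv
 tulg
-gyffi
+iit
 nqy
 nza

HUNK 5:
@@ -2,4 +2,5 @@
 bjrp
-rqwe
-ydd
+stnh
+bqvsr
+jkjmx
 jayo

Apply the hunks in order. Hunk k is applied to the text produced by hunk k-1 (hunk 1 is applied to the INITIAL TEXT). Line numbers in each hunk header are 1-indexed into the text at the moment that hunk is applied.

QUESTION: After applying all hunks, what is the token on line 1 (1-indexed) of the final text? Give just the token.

Hunk 1: at line 4 remove [rfnny,yzt,goh] add [ige,jvlss] -> 11 lines: pqufm bjrp rqwe ydd ige jvlss nza pez gyffi nqy nza
Hunk 2: at line 3 remove [ige] add [jayo,xvpjr,onuqv] -> 13 lines: pqufm bjrp rqwe ydd jayo xvpjr onuqv jvlss nza pez gyffi nqy nza
Hunk 3: at line 6 remove [jvlss,nza,pez] add [tulg] -> 11 lines: pqufm bjrp rqwe ydd jayo xvpjr onuqv tulg gyffi nqy nza
Hunk 4: at line 7 remove [gyffi] add [iit] -> 11 lines: pqufm bjrp rqwe ydd jayo xvpjr onuqv tulg iit nqy nza
Hunk 5: at line 2 remove [rqwe,ydd] add [stnh,bqvsr,jkjmx] -> 12 lines: pqufm bjrp stnh bqvsr jkjmx jayo xvpjr onuqv tulg iit nqy nza
Final line 1: pqufm

Answer: pqufm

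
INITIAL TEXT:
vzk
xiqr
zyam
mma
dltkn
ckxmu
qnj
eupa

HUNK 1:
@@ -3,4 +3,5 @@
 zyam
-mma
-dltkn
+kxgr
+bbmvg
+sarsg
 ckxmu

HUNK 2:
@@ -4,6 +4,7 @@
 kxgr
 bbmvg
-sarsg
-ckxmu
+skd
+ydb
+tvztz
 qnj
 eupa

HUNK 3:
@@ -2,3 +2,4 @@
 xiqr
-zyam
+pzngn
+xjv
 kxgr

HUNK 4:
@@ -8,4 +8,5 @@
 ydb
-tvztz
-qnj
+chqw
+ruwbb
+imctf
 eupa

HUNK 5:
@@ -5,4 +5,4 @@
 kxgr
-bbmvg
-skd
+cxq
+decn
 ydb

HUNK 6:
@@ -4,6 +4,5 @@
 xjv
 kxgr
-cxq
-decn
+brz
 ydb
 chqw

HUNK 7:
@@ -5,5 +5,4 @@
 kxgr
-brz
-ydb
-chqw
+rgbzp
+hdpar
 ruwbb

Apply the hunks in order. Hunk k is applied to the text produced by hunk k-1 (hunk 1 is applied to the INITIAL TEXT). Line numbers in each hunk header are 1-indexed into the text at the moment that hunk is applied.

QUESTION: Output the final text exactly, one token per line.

Hunk 1: at line 3 remove [mma,dltkn] add [kxgr,bbmvg,sarsg] -> 9 lines: vzk xiqr zyam kxgr bbmvg sarsg ckxmu qnj eupa
Hunk 2: at line 4 remove [sarsg,ckxmu] add [skd,ydb,tvztz] -> 10 lines: vzk xiqr zyam kxgr bbmvg skd ydb tvztz qnj eupa
Hunk 3: at line 2 remove [zyam] add [pzngn,xjv] -> 11 lines: vzk xiqr pzngn xjv kxgr bbmvg skd ydb tvztz qnj eupa
Hunk 4: at line 8 remove [tvztz,qnj] add [chqw,ruwbb,imctf] -> 12 lines: vzk xiqr pzngn xjv kxgr bbmvg skd ydb chqw ruwbb imctf eupa
Hunk 5: at line 5 remove [bbmvg,skd] add [cxq,decn] -> 12 lines: vzk xiqr pzngn xjv kxgr cxq decn ydb chqw ruwbb imctf eupa
Hunk 6: at line 4 remove [cxq,decn] add [brz] -> 11 lines: vzk xiqr pzngn xjv kxgr brz ydb chqw ruwbb imctf eupa
Hunk 7: at line 5 remove [brz,ydb,chqw] add [rgbzp,hdpar] -> 10 lines: vzk xiqr pzngn xjv kxgr rgbzp hdpar ruwbb imctf eupa

Answer: vzk
xiqr
pzngn
xjv
kxgr
rgbzp
hdpar
ruwbb
imctf
eupa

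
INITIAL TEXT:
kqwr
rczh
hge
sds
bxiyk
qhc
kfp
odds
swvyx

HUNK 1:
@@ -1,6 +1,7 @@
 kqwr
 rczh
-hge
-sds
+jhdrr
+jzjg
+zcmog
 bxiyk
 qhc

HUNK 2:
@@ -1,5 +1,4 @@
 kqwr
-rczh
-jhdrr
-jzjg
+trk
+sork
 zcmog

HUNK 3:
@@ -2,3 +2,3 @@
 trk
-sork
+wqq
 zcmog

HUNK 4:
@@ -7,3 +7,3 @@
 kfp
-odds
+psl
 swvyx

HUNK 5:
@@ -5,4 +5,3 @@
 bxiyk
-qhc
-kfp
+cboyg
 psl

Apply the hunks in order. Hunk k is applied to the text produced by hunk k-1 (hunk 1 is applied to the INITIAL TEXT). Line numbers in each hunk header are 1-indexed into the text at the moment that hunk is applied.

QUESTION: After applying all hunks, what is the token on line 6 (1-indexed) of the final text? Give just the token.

Hunk 1: at line 1 remove [hge,sds] add [jhdrr,jzjg,zcmog] -> 10 lines: kqwr rczh jhdrr jzjg zcmog bxiyk qhc kfp odds swvyx
Hunk 2: at line 1 remove [rczh,jhdrr,jzjg] add [trk,sork] -> 9 lines: kqwr trk sork zcmog bxiyk qhc kfp odds swvyx
Hunk 3: at line 2 remove [sork] add [wqq] -> 9 lines: kqwr trk wqq zcmog bxiyk qhc kfp odds swvyx
Hunk 4: at line 7 remove [odds] add [psl] -> 9 lines: kqwr trk wqq zcmog bxiyk qhc kfp psl swvyx
Hunk 5: at line 5 remove [qhc,kfp] add [cboyg] -> 8 lines: kqwr trk wqq zcmog bxiyk cboyg psl swvyx
Final line 6: cboyg

Answer: cboyg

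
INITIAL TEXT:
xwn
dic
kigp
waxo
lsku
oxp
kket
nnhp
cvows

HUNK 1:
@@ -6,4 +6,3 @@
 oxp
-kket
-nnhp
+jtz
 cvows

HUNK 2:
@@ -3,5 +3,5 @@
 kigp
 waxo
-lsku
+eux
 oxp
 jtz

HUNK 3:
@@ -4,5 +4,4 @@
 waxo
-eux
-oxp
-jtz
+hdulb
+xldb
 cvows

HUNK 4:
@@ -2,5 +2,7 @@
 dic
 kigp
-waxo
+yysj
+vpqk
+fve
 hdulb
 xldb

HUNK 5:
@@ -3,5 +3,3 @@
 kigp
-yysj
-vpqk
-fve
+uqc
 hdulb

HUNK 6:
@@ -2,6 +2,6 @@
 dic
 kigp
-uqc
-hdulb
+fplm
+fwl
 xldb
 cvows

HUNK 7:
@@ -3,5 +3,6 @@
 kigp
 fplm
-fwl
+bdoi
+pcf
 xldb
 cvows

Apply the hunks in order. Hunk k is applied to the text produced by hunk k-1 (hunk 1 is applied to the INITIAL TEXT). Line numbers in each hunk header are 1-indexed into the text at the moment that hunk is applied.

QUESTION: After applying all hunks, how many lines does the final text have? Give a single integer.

Hunk 1: at line 6 remove [kket,nnhp] add [jtz] -> 8 lines: xwn dic kigp waxo lsku oxp jtz cvows
Hunk 2: at line 3 remove [lsku] add [eux] -> 8 lines: xwn dic kigp waxo eux oxp jtz cvows
Hunk 3: at line 4 remove [eux,oxp,jtz] add [hdulb,xldb] -> 7 lines: xwn dic kigp waxo hdulb xldb cvows
Hunk 4: at line 2 remove [waxo] add [yysj,vpqk,fve] -> 9 lines: xwn dic kigp yysj vpqk fve hdulb xldb cvows
Hunk 5: at line 3 remove [yysj,vpqk,fve] add [uqc] -> 7 lines: xwn dic kigp uqc hdulb xldb cvows
Hunk 6: at line 2 remove [uqc,hdulb] add [fplm,fwl] -> 7 lines: xwn dic kigp fplm fwl xldb cvows
Hunk 7: at line 3 remove [fwl] add [bdoi,pcf] -> 8 lines: xwn dic kigp fplm bdoi pcf xldb cvows
Final line count: 8

Answer: 8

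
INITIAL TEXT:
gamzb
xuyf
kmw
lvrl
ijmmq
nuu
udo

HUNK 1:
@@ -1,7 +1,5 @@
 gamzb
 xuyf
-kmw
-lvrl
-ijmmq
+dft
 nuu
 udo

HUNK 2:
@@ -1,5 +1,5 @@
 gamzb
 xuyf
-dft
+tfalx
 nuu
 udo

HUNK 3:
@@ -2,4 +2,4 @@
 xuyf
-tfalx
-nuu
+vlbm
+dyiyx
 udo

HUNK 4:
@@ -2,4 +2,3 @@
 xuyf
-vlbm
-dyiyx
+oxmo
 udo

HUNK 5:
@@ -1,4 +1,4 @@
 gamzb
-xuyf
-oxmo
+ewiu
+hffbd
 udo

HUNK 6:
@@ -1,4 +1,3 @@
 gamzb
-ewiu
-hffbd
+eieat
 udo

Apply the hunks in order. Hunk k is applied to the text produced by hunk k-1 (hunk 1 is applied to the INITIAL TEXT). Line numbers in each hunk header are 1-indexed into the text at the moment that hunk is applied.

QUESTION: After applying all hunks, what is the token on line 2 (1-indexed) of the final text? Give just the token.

Hunk 1: at line 1 remove [kmw,lvrl,ijmmq] add [dft] -> 5 lines: gamzb xuyf dft nuu udo
Hunk 2: at line 1 remove [dft] add [tfalx] -> 5 lines: gamzb xuyf tfalx nuu udo
Hunk 3: at line 2 remove [tfalx,nuu] add [vlbm,dyiyx] -> 5 lines: gamzb xuyf vlbm dyiyx udo
Hunk 4: at line 2 remove [vlbm,dyiyx] add [oxmo] -> 4 lines: gamzb xuyf oxmo udo
Hunk 5: at line 1 remove [xuyf,oxmo] add [ewiu,hffbd] -> 4 lines: gamzb ewiu hffbd udo
Hunk 6: at line 1 remove [ewiu,hffbd] add [eieat] -> 3 lines: gamzb eieat udo
Final line 2: eieat

Answer: eieat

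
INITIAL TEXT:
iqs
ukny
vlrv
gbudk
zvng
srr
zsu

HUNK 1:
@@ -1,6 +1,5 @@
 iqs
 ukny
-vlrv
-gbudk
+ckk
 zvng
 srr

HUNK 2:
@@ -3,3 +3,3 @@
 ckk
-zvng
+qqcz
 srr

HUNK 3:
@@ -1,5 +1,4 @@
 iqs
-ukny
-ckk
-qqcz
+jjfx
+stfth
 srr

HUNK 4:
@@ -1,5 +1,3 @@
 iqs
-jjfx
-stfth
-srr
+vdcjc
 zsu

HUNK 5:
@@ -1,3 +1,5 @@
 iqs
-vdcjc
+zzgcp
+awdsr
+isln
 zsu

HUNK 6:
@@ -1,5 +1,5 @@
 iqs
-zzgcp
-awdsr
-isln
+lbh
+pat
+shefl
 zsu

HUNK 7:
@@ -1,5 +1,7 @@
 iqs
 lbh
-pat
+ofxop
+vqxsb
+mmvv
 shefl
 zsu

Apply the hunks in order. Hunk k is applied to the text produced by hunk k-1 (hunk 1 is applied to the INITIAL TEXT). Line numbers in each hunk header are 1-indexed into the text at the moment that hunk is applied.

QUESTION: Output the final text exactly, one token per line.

Answer: iqs
lbh
ofxop
vqxsb
mmvv
shefl
zsu

Derivation:
Hunk 1: at line 1 remove [vlrv,gbudk] add [ckk] -> 6 lines: iqs ukny ckk zvng srr zsu
Hunk 2: at line 3 remove [zvng] add [qqcz] -> 6 lines: iqs ukny ckk qqcz srr zsu
Hunk 3: at line 1 remove [ukny,ckk,qqcz] add [jjfx,stfth] -> 5 lines: iqs jjfx stfth srr zsu
Hunk 4: at line 1 remove [jjfx,stfth,srr] add [vdcjc] -> 3 lines: iqs vdcjc zsu
Hunk 5: at line 1 remove [vdcjc] add [zzgcp,awdsr,isln] -> 5 lines: iqs zzgcp awdsr isln zsu
Hunk 6: at line 1 remove [zzgcp,awdsr,isln] add [lbh,pat,shefl] -> 5 lines: iqs lbh pat shefl zsu
Hunk 7: at line 1 remove [pat] add [ofxop,vqxsb,mmvv] -> 7 lines: iqs lbh ofxop vqxsb mmvv shefl zsu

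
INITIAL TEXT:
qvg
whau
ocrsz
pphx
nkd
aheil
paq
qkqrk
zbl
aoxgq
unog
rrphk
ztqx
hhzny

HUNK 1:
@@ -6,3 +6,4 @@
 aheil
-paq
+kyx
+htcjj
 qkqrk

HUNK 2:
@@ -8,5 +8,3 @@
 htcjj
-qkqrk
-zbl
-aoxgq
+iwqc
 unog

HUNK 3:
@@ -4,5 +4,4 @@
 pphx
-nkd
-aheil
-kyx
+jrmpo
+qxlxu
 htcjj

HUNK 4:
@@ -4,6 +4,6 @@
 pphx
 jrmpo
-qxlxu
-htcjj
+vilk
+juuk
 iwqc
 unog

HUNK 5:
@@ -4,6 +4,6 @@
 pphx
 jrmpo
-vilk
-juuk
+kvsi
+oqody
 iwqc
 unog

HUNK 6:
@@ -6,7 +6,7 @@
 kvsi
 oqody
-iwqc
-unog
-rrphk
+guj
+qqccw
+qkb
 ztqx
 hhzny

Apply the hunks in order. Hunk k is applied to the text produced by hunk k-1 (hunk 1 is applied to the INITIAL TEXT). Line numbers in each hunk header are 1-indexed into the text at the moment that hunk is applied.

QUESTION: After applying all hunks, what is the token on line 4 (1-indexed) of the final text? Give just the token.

Answer: pphx

Derivation:
Hunk 1: at line 6 remove [paq] add [kyx,htcjj] -> 15 lines: qvg whau ocrsz pphx nkd aheil kyx htcjj qkqrk zbl aoxgq unog rrphk ztqx hhzny
Hunk 2: at line 8 remove [qkqrk,zbl,aoxgq] add [iwqc] -> 13 lines: qvg whau ocrsz pphx nkd aheil kyx htcjj iwqc unog rrphk ztqx hhzny
Hunk 3: at line 4 remove [nkd,aheil,kyx] add [jrmpo,qxlxu] -> 12 lines: qvg whau ocrsz pphx jrmpo qxlxu htcjj iwqc unog rrphk ztqx hhzny
Hunk 4: at line 4 remove [qxlxu,htcjj] add [vilk,juuk] -> 12 lines: qvg whau ocrsz pphx jrmpo vilk juuk iwqc unog rrphk ztqx hhzny
Hunk 5: at line 4 remove [vilk,juuk] add [kvsi,oqody] -> 12 lines: qvg whau ocrsz pphx jrmpo kvsi oqody iwqc unog rrphk ztqx hhzny
Hunk 6: at line 6 remove [iwqc,unog,rrphk] add [guj,qqccw,qkb] -> 12 lines: qvg whau ocrsz pphx jrmpo kvsi oqody guj qqccw qkb ztqx hhzny
Final line 4: pphx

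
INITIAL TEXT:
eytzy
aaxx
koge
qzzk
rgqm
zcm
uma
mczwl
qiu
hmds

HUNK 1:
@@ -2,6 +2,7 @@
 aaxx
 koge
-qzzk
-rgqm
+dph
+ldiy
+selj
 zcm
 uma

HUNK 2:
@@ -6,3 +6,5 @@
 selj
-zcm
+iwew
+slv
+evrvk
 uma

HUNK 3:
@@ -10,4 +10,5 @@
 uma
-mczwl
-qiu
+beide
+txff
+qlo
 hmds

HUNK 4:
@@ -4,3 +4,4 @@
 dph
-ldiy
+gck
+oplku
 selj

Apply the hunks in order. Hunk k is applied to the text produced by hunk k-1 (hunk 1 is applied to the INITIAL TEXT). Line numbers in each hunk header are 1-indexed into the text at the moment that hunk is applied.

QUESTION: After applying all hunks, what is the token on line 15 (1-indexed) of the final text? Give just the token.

Answer: hmds

Derivation:
Hunk 1: at line 2 remove [qzzk,rgqm] add [dph,ldiy,selj] -> 11 lines: eytzy aaxx koge dph ldiy selj zcm uma mczwl qiu hmds
Hunk 2: at line 6 remove [zcm] add [iwew,slv,evrvk] -> 13 lines: eytzy aaxx koge dph ldiy selj iwew slv evrvk uma mczwl qiu hmds
Hunk 3: at line 10 remove [mczwl,qiu] add [beide,txff,qlo] -> 14 lines: eytzy aaxx koge dph ldiy selj iwew slv evrvk uma beide txff qlo hmds
Hunk 4: at line 4 remove [ldiy] add [gck,oplku] -> 15 lines: eytzy aaxx koge dph gck oplku selj iwew slv evrvk uma beide txff qlo hmds
Final line 15: hmds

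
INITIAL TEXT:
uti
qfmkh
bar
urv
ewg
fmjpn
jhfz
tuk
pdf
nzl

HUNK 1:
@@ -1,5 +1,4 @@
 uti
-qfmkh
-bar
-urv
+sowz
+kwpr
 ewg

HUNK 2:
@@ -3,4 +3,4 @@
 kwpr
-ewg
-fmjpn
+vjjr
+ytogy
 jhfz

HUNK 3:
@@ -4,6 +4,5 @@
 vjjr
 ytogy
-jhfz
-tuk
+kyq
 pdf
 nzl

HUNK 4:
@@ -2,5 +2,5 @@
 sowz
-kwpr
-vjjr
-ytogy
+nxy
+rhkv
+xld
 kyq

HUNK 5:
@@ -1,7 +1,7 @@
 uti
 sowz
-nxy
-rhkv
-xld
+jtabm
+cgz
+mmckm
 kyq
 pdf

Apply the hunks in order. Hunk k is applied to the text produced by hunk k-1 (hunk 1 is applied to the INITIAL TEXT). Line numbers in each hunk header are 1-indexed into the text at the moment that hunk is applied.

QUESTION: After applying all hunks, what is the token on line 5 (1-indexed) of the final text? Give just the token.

Answer: mmckm

Derivation:
Hunk 1: at line 1 remove [qfmkh,bar,urv] add [sowz,kwpr] -> 9 lines: uti sowz kwpr ewg fmjpn jhfz tuk pdf nzl
Hunk 2: at line 3 remove [ewg,fmjpn] add [vjjr,ytogy] -> 9 lines: uti sowz kwpr vjjr ytogy jhfz tuk pdf nzl
Hunk 3: at line 4 remove [jhfz,tuk] add [kyq] -> 8 lines: uti sowz kwpr vjjr ytogy kyq pdf nzl
Hunk 4: at line 2 remove [kwpr,vjjr,ytogy] add [nxy,rhkv,xld] -> 8 lines: uti sowz nxy rhkv xld kyq pdf nzl
Hunk 5: at line 1 remove [nxy,rhkv,xld] add [jtabm,cgz,mmckm] -> 8 lines: uti sowz jtabm cgz mmckm kyq pdf nzl
Final line 5: mmckm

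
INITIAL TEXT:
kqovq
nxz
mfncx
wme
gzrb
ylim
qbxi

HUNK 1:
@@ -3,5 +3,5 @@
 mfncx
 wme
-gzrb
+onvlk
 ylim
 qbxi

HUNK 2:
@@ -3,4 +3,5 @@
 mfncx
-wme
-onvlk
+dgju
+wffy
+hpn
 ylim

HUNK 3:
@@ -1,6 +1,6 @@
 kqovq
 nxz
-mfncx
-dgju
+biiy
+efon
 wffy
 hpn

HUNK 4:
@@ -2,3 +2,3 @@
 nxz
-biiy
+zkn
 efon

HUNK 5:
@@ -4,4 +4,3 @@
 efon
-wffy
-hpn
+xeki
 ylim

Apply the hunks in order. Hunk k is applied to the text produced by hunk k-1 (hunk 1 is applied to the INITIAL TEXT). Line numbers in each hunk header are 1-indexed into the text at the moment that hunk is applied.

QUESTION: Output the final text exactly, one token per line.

Answer: kqovq
nxz
zkn
efon
xeki
ylim
qbxi

Derivation:
Hunk 1: at line 3 remove [gzrb] add [onvlk] -> 7 lines: kqovq nxz mfncx wme onvlk ylim qbxi
Hunk 2: at line 3 remove [wme,onvlk] add [dgju,wffy,hpn] -> 8 lines: kqovq nxz mfncx dgju wffy hpn ylim qbxi
Hunk 3: at line 1 remove [mfncx,dgju] add [biiy,efon] -> 8 lines: kqovq nxz biiy efon wffy hpn ylim qbxi
Hunk 4: at line 2 remove [biiy] add [zkn] -> 8 lines: kqovq nxz zkn efon wffy hpn ylim qbxi
Hunk 5: at line 4 remove [wffy,hpn] add [xeki] -> 7 lines: kqovq nxz zkn efon xeki ylim qbxi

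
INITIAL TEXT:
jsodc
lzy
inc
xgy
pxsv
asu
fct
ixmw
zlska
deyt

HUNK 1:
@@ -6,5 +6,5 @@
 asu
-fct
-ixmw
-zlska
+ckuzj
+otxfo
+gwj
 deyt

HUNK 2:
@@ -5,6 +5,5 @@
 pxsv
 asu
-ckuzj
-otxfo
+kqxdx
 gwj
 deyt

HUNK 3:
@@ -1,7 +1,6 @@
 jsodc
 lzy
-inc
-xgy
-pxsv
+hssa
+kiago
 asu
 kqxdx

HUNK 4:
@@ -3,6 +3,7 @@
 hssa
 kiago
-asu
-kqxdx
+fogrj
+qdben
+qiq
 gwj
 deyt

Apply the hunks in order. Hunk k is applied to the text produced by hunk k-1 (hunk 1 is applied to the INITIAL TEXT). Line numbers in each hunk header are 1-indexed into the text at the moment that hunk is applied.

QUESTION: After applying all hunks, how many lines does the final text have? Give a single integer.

Answer: 9

Derivation:
Hunk 1: at line 6 remove [fct,ixmw,zlska] add [ckuzj,otxfo,gwj] -> 10 lines: jsodc lzy inc xgy pxsv asu ckuzj otxfo gwj deyt
Hunk 2: at line 5 remove [ckuzj,otxfo] add [kqxdx] -> 9 lines: jsodc lzy inc xgy pxsv asu kqxdx gwj deyt
Hunk 3: at line 1 remove [inc,xgy,pxsv] add [hssa,kiago] -> 8 lines: jsodc lzy hssa kiago asu kqxdx gwj deyt
Hunk 4: at line 3 remove [asu,kqxdx] add [fogrj,qdben,qiq] -> 9 lines: jsodc lzy hssa kiago fogrj qdben qiq gwj deyt
Final line count: 9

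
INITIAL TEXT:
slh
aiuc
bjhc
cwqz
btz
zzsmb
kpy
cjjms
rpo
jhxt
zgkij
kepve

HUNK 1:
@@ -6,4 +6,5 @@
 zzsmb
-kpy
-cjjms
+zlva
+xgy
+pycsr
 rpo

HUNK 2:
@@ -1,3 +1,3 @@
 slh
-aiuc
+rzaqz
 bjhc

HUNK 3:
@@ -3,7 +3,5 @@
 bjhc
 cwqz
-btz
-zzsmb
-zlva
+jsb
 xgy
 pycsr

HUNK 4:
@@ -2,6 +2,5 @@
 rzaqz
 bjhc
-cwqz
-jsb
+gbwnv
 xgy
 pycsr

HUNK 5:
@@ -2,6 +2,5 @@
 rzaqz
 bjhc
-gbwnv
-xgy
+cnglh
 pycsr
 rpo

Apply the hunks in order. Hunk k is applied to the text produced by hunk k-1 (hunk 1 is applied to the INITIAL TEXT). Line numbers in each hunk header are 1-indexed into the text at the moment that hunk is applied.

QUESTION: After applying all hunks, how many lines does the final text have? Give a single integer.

Answer: 9

Derivation:
Hunk 1: at line 6 remove [kpy,cjjms] add [zlva,xgy,pycsr] -> 13 lines: slh aiuc bjhc cwqz btz zzsmb zlva xgy pycsr rpo jhxt zgkij kepve
Hunk 2: at line 1 remove [aiuc] add [rzaqz] -> 13 lines: slh rzaqz bjhc cwqz btz zzsmb zlva xgy pycsr rpo jhxt zgkij kepve
Hunk 3: at line 3 remove [btz,zzsmb,zlva] add [jsb] -> 11 lines: slh rzaqz bjhc cwqz jsb xgy pycsr rpo jhxt zgkij kepve
Hunk 4: at line 2 remove [cwqz,jsb] add [gbwnv] -> 10 lines: slh rzaqz bjhc gbwnv xgy pycsr rpo jhxt zgkij kepve
Hunk 5: at line 2 remove [gbwnv,xgy] add [cnglh] -> 9 lines: slh rzaqz bjhc cnglh pycsr rpo jhxt zgkij kepve
Final line count: 9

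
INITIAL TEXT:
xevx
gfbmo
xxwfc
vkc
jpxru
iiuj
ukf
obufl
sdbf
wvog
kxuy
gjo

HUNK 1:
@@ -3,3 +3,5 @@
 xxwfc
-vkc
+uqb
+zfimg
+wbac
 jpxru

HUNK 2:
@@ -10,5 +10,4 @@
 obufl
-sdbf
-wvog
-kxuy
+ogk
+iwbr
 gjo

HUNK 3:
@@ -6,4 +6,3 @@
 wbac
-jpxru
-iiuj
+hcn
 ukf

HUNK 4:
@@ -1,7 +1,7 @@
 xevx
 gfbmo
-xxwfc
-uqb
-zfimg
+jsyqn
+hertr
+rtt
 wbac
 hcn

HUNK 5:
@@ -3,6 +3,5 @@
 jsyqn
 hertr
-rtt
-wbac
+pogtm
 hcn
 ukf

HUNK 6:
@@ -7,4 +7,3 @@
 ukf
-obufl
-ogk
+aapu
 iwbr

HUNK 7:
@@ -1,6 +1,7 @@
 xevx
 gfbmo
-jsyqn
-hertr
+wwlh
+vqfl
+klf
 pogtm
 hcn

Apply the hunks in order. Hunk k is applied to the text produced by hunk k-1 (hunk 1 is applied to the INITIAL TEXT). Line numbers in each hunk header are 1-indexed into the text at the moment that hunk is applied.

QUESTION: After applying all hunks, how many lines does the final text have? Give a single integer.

Answer: 11

Derivation:
Hunk 1: at line 3 remove [vkc] add [uqb,zfimg,wbac] -> 14 lines: xevx gfbmo xxwfc uqb zfimg wbac jpxru iiuj ukf obufl sdbf wvog kxuy gjo
Hunk 2: at line 10 remove [sdbf,wvog,kxuy] add [ogk,iwbr] -> 13 lines: xevx gfbmo xxwfc uqb zfimg wbac jpxru iiuj ukf obufl ogk iwbr gjo
Hunk 3: at line 6 remove [jpxru,iiuj] add [hcn] -> 12 lines: xevx gfbmo xxwfc uqb zfimg wbac hcn ukf obufl ogk iwbr gjo
Hunk 4: at line 1 remove [xxwfc,uqb,zfimg] add [jsyqn,hertr,rtt] -> 12 lines: xevx gfbmo jsyqn hertr rtt wbac hcn ukf obufl ogk iwbr gjo
Hunk 5: at line 3 remove [rtt,wbac] add [pogtm] -> 11 lines: xevx gfbmo jsyqn hertr pogtm hcn ukf obufl ogk iwbr gjo
Hunk 6: at line 7 remove [obufl,ogk] add [aapu] -> 10 lines: xevx gfbmo jsyqn hertr pogtm hcn ukf aapu iwbr gjo
Hunk 7: at line 1 remove [jsyqn,hertr] add [wwlh,vqfl,klf] -> 11 lines: xevx gfbmo wwlh vqfl klf pogtm hcn ukf aapu iwbr gjo
Final line count: 11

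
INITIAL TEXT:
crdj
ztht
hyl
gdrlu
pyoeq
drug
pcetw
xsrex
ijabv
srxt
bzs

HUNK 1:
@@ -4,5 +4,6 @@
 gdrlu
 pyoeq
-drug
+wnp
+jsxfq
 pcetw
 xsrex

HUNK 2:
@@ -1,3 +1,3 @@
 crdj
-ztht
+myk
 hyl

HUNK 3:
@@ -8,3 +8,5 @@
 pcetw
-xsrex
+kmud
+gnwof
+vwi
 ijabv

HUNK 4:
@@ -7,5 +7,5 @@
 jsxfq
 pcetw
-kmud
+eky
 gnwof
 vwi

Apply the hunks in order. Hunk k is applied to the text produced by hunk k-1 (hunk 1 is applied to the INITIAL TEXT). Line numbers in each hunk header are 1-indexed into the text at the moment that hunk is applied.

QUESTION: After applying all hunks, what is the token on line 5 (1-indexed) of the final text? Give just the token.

Hunk 1: at line 4 remove [drug] add [wnp,jsxfq] -> 12 lines: crdj ztht hyl gdrlu pyoeq wnp jsxfq pcetw xsrex ijabv srxt bzs
Hunk 2: at line 1 remove [ztht] add [myk] -> 12 lines: crdj myk hyl gdrlu pyoeq wnp jsxfq pcetw xsrex ijabv srxt bzs
Hunk 3: at line 8 remove [xsrex] add [kmud,gnwof,vwi] -> 14 lines: crdj myk hyl gdrlu pyoeq wnp jsxfq pcetw kmud gnwof vwi ijabv srxt bzs
Hunk 4: at line 7 remove [kmud] add [eky] -> 14 lines: crdj myk hyl gdrlu pyoeq wnp jsxfq pcetw eky gnwof vwi ijabv srxt bzs
Final line 5: pyoeq

Answer: pyoeq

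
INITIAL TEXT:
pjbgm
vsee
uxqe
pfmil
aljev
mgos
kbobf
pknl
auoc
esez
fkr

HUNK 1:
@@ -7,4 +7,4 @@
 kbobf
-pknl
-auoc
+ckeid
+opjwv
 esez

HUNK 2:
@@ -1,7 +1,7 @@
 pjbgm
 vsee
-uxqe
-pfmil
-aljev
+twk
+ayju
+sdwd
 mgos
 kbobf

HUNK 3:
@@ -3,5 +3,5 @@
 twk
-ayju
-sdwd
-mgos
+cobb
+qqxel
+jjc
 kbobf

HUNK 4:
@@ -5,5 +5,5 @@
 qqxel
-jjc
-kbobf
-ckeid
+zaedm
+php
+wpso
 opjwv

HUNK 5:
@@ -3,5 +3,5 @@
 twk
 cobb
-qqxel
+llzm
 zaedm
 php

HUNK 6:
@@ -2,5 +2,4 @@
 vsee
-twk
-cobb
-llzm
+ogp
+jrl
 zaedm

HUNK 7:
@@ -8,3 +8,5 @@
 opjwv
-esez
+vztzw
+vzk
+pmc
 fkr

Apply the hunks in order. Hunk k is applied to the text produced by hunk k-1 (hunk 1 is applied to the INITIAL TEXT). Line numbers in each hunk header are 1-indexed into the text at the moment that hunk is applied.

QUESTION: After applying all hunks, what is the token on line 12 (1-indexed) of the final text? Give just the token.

Hunk 1: at line 7 remove [pknl,auoc] add [ckeid,opjwv] -> 11 lines: pjbgm vsee uxqe pfmil aljev mgos kbobf ckeid opjwv esez fkr
Hunk 2: at line 1 remove [uxqe,pfmil,aljev] add [twk,ayju,sdwd] -> 11 lines: pjbgm vsee twk ayju sdwd mgos kbobf ckeid opjwv esez fkr
Hunk 3: at line 3 remove [ayju,sdwd,mgos] add [cobb,qqxel,jjc] -> 11 lines: pjbgm vsee twk cobb qqxel jjc kbobf ckeid opjwv esez fkr
Hunk 4: at line 5 remove [jjc,kbobf,ckeid] add [zaedm,php,wpso] -> 11 lines: pjbgm vsee twk cobb qqxel zaedm php wpso opjwv esez fkr
Hunk 5: at line 3 remove [qqxel] add [llzm] -> 11 lines: pjbgm vsee twk cobb llzm zaedm php wpso opjwv esez fkr
Hunk 6: at line 2 remove [twk,cobb,llzm] add [ogp,jrl] -> 10 lines: pjbgm vsee ogp jrl zaedm php wpso opjwv esez fkr
Hunk 7: at line 8 remove [esez] add [vztzw,vzk,pmc] -> 12 lines: pjbgm vsee ogp jrl zaedm php wpso opjwv vztzw vzk pmc fkr
Final line 12: fkr

Answer: fkr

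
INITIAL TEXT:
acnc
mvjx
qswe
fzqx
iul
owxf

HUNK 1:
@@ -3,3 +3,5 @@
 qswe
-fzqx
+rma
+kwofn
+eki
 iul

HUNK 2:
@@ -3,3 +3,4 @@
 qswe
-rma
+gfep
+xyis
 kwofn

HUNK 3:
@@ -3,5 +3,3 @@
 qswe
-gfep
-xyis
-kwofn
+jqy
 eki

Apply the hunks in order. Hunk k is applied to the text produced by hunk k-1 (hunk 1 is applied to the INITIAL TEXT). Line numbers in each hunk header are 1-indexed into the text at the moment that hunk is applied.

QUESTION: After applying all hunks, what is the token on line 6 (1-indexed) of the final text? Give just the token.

Answer: iul

Derivation:
Hunk 1: at line 3 remove [fzqx] add [rma,kwofn,eki] -> 8 lines: acnc mvjx qswe rma kwofn eki iul owxf
Hunk 2: at line 3 remove [rma] add [gfep,xyis] -> 9 lines: acnc mvjx qswe gfep xyis kwofn eki iul owxf
Hunk 3: at line 3 remove [gfep,xyis,kwofn] add [jqy] -> 7 lines: acnc mvjx qswe jqy eki iul owxf
Final line 6: iul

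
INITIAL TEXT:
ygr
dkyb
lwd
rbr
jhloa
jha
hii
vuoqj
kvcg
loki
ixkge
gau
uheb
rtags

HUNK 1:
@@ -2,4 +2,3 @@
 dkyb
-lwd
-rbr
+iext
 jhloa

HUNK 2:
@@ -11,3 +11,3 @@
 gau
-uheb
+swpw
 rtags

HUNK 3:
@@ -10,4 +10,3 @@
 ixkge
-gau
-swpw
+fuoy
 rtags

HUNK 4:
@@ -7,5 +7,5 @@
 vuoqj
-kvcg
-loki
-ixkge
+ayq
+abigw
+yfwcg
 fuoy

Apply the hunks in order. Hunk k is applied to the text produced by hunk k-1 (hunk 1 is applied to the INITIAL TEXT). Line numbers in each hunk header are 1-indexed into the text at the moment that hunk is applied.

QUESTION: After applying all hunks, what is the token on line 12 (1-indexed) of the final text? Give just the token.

Hunk 1: at line 2 remove [lwd,rbr] add [iext] -> 13 lines: ygr dkyb iext jhloa jha hii vuoqj kvcg loki ixkge gau uheb rtags
Hunk 2: at line 11 remove [uheb] add [swpw] -> 13 lines: ygr dkyb iext jhloa jha hii vuoqj kvcg loki ixkge gau swpw rtags
Hunk 3: at line 10 remove [gau,swpw] add [fuoy] -> 12 lines: ygr dkyb iext jhloa jha hii vuoqj kvcg loki ixkge fuoy rtags
Hunk 4: at line 7 remove [kvcg,loki,ixkge] add [ayq,abigw,yfwcg] -> 12 lines: ygr dkyb iext jhloa jha hii vuoqj ayq abigw yfwcg fuoy rtags
Final line 12: rtags

Answer: rtags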